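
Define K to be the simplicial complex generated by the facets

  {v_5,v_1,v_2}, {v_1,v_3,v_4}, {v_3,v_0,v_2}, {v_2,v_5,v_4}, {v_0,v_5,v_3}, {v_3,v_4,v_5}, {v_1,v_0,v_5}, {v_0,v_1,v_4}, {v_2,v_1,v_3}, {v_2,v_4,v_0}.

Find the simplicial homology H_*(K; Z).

Order the vertices as v_0 < v_1 < v_2 < v_3 < v_4 < v_5. Listing each simplex with vertices in this order, K has dimension 2 with simplices:

  0-simplices (6): [v_0], [v_1], [v_2], [v_3], [v_4], [v_5]
  1-simplices (15): (15 of them)
  2-simplices (10): [v_0,v_1,v_4], [v_0,v_1,v_5], [v_0,v_2,v_3], [v_0,v_2,v_4], [v_0,v_3,v_5], [v_1,v_2,v_3], [v_1,v_2,v_5], [v_1,v_3,v_4], [v_2,v_4,v_5], [v_3,v_4,v_5]

Hence C_0 ≅ Z^6, C_1 ≅ Z^15, C_2 ≅ Z^10.

Boundary ∂_1: C_1 → C_0 is given by ∂[p,q] = [q] − [p]. For instance
  ∂[v_0,v_5] = [v_5] − [v_0].
The 6×15 boundary matrix has rank 5 and Smith normal form diag(1,1,1,1,1).

Boundary ∂_2: C_2 → C_1 maps a triangle to the signed sum of its edges. For instance
  ∂[v_0,v_2,v_4] = [v_2,v_4] − [v_0,v_4] + [v_0,v_2],
  ∂[v_0,v_1,v_5] = [v_1,v_5] − [v_0,v_5] + [v_0,v_1].
This gives a 15×10 integer matrix of rank 10; reducing to Smith normal form yields diagonal entries (1,1,1,1,1,1,1,1,1,2).

Reading off H_k = ker ∂_k / im ∂_{k+1}:

  H_0: rank C_0 − rank ∂_1 = 6 − 5 = 1, and the invariant factors of ∂_1 are all 1, so H_0 ≅ Z.
  H_1: rank ker ∂_1 − rank ∂_2 = (15 − 5) − 10 = 0, and ∂_2 has invariant factor 2 > 1, so H_1 ≅ Z/2.
  H_2: rank ker ∂_2 − rank ∂_3 = (10 − 10) − 0 = 0, and there is no ∂_3, so H_2 ≅ 0.

As a check, the Euler characteristic is 6 − 15 + 10 = 1, which agrees with 1 − 0 + 0 = 1.

H_0 ≅ Z,  H_1 ≅ Z/2,  H_2 = 0.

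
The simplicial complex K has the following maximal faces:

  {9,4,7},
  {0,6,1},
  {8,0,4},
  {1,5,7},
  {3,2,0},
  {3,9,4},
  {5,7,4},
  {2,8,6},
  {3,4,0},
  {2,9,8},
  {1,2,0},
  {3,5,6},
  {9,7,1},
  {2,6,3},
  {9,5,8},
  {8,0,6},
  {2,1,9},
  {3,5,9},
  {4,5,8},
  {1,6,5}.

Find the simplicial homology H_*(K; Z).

H_0 = Z,  H_1 = Z × Z/2,  H_2 = 0.

Order the vertices as 0 < 1 < 2 < 3 < 4 < 5 < 6 < 7 < 8 < 9. Listing each simplex with vertices in this order, K has dimension 2 with simplices:

  0-simplices (10): [0], [1], [2], [3], [4], [5], [6], [7], [8], [9]
  1-simplices (30): (30 of them)
  2-simplices (20): (20 of them)

so the chain groups are C_0 ≅ Z^10, C_1 ≅ Z^30, C_2 ≅ Z^20.

Boundary ∂_1: C_1 → C_0 is given by ∂[p,q] = [q] − [p]. For instance
  ∂[0,1] = [1] − [0].
The 10×30 boundary matrix has rank 9 and Smith normal form diag(1,1,1,1,1,1,1,1,1).

The boundary map ∂_2: C_2 → C_1 acts by ∂[p,q,r] = [q,r] − [p,r] + [p,q]. For instance
  ∂[3,5,9] = [5,9] − [3,9] + [3,5],
  ∂[4,7,9] = [7,9] − [4,9] + [4,7].
The 30×20 boundary matrix has rank 20 and Smith normal form diag(1,1,1,1,1,1,1,1,1,1,1,1,1,1,1,1,1,1,1,2).

Now H_k = ker ∂_k / im ∂_{k+1}, so:

  H_0: rank C_0 − rank ∂_1 = 10 − 9 = 1, and the invariant factors of ∂_1 are all 1, so H_0 ≅ Z.
  H_1: rank ker ∂_1 − rank ∂_2 = (30 − 9) − 20 = 1, and ∂_2 has invariant factor 2 > 1, so H_1 ≅ Z × Z/2.
  H_2: rank ker ∂_2 − rank ∂_3 = (20 − 20) − 0 = 0, and there is no ∂_3, so H_2 ≅ 0.

As a check, the Euler characteristic is 10 − 30 + 20 = 0, which agrees with 1 − 1 + 0 = 0.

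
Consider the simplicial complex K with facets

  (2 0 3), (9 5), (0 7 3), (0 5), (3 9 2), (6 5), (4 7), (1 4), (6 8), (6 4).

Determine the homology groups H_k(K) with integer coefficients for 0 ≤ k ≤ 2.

H_0 ≅ Z,  H_1 ≅ Z^2,  H_2 = 0.

We work with the vertex ordering 0 < 1 < 2 < 3 < 4 < 5 < 6 < 7 < 8 < 9. The simplices of K, each written with vertices in increasing order, are:

  0-simplices (10): [0], [1], [2], [3], [4], [5], [6], [7], [8], [9]
  1-simplices (14): [0,2], [0,3], [0,5], [0,7], [1,4], [2,3], [2,9], [3,7], [3,9], [4,6], [4,7], [5,6], [5,9], [6,8]
  2-simplices (3): [0,2,3], [0,3,7], [2,3,9]

so the chain groups are C_0 ≅ Z^10, C_1 ≅ Z^14, C_2 ≅ Z^3.

The boundary map ∂_1: C_1 → C_0 maps an edge to its endpoints' difference, ∂[p,q] = q − p. For instance
  ∂[5,9] = [9] − [5].
As a 10×14 matrix over Z this has rank 9, with invariant factors (1,1,1,1,1,1,1,1,1).

∂_2: C_2 → C_1 sends each 2-simplex [p,q,r] to [q,r] − [p,r] + [p,q]. For instance
  ∂[2,3,9] = [3,9] − [2,9] + [2,3],
  ∂[0,2,3] = [2,3] − [0,3] + [0,2].
As a 14×3 matrix over Z this has rank 3, with invariant factors (1,1,1).

Reading off H_k = ker ∂_k / im ∂_{k+1}:

  H_0: rank C_0 − rank ∂_1 = 10 − 9 = 1, and the invariant factors of ∂_1 are all 1, so H_0 ≅ Z.
  H_1: rank ker ∂_1 − rank ∂_2 = (14 − 9) − 3 = 2, and the invariant factors of ∂_2 are all 1, so H_1 ≅ Z^2.
  H_2: rank ker ∂_2 − rank ∂_3 = (3 − 3) − 0 = 0, and there is no ∂_3, so H_2 ≅ 0.

As a check, the Euler characteristic is 10 − 14 + 3 = -1, which agrees with 1 − 2 + 0 = -1.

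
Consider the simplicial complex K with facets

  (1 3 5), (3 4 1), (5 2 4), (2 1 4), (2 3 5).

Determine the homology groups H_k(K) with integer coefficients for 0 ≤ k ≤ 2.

Fix the vertex order 1 < 2 < 3 < 4 < 5 and write every simplex with vertices in increasing order. Then dim K = 2 and the simplices of K are:

  0-simplices (5): [1], [2], [3], [4], [5]
  1-simplices (10): [1,2], [1,3], [1,4], [1,5], [2,3], [2,4], [2,5], [3,4], [3,5], [4,5]
  2-simplices (5): [1,2,4], [1,3,4], [1,3,5], [2,3,5], [2,4,5]

so the chain groups are C_0 ≅ Z^5, C_1 ≅ Z^10, C_2 ≅ Z^5.

The boundary map ∂_1: C_1 → C_0 maps an edge to its endpoints' difference, ∂[p,q] = q − p. For instance
  ∂[2,3] = [3] − [2].
This gives a 5×10 integer matrix of rank 4; reducing to Smith normal form yields diagonal entries (1,1,1,1).

Boundary ∂_2: C_2 → C_1 maps a triangle to the signed sum of its edges. For instance
  ∂[1,3,5] = [3,5] − [1,5] + [1,3],
  ∂[1,3,4] = [3,4] − [1,4] + [1,3].
This gives a 10×5 integer matrix of rank 5; reducing to Smith normal form yields diagonal entries (1,1,1,1,1).

Reading off H_k = ker ∂_k / im ∂_{k+1}:

  H_0: rank C_0 − rank ∂_1 = 5 − 4 = 1, and the invariant factors of ∂_1 are all 1, so H_0 = Z.
  H_1: rank ker ∂_1 − rank ∂_2 = (10 − 4) − 5 = 1, and the invariant factors of ∂_2 are all 1, so H_1 = Z.
  H_2: rank ker ∂_2 − rank ∂_3 = (5 − 5) − 0 = 0, and there is no ∂_3, so H_2 = 0.

H_0 ≅ Z,  H_1 ≅ Z,  H_2 = 0.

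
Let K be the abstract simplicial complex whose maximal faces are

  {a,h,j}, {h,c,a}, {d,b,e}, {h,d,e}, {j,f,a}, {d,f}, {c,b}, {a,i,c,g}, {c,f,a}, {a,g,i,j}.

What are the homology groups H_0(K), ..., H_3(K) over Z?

Take the total order a < b < c < d < e < f < g < h < i < j on the vertex set. Then K (dimension 3) consists of the simplices:

  0-simplices (10): a, b, c, d, e, f, g, h, i, j
  1-simplices (22): ac, af, ag, ah, ai, aj, bc, bd, be, cf, cg, ch, ci, de, df, dh, eh, fj, gi, gj, hj, ij
  2-simplices (13): acf, acg, ach, aci, afj, agi, agj, ahj, aij, bde, cgi, deh, gij
  3-simplices (2): acgi, agij

Hence C_0 ≅ Z^10, C_1 ≅ Z^22, C_2 ≅ Z^13, C_3 ≅ Z^2.

Boundary ∂_1: C_1 → C_0 is given by ∂[p,q] = [q] − [p]. For instance
  ∂af = f − a.
The resulting 10×22 matrix has rank 9, and its Smith normal form has invariant factors (1,1,1,1,1,1,1,1,1).

∂_2: C_2 → C_1 maps a triangle to the signed sum of its edges. For instance
  ∂acf = cf − af + ac,
  ∂cgi = gi − ci + cg.
The 22×13 boundary matrix has rank 11 and Smith normal form diag(1,1,1,1,1,1,1,1,1,1,1).

The boundary map ∂_3: C_3 → C_2 sends each 3-simplex σ to the alternating sum Σ_i (−1)^i (σ with its i-th vertex removed). For instance
  ∂acgi = cgi − agi + aci − acg,
  ∂agij = gij − aij + agj − agi.
The resulting 13×2 matrix has rank 2, and its Smith normal form has invariant factors (1,1).

From H_k ≅ ker(∂_k) / im(∂_{k+1}) we obtain:

  H_0: rank C_0 − rank ∂_1 = 10 − 9 = 1, and the invariant factors of ∂_1 are all 1, so H_0 ≅ Z.
  H_1: rank ker ∂_1 − rank ∂_2 = (22 − 9) − 11 = 2, and the invariant factors of ∂_2 are all 1, so H_1 ≅ Z^2.
  H_2: rank ker ∂_2 − rank ∂_3 = (13 − 11) − 2 = 0, and the invariant factors of ∂_3 are all 1, so H_2 ≅ 0.
  H_3: rank ker ∂_3 − rank ∂_4 = (2 − 2) − 0 = 0, and there is no ∂_4, so H_3 ≅ 0.

As a check, the Euler characteristic is 10 − 22 + 13 − 2 = -1, which agrees with 1 − 2 + 0 − 0 = -1.

H_0 = Z,  H_1 = Z^2,  H_2 = 0,  H_3 = 0.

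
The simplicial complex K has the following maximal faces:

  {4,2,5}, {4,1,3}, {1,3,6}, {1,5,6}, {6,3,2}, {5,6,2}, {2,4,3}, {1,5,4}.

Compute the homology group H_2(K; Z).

H_2 = Z.

Order the vertices as 1 < 2 < 3 < 4 < 5 < 6. Listing each simplex with vertices in this order, K has dimension 2 with simplices:

  0-simplices (6): [1], [2], [3], [4], [5], [6]
  1-simplices (12): [1,3], [1,4], [1,5], [1,6], [2,3], [2,4], [2,5], [2,6], [3,4], [3,6], [4,5], [5,6]
  2-simplices (8): [1,3,4], [1,3,6], [1,4,5], [1,5,6], [2,3,4], [2,3,6], [2,4,5], [2,5,6]

so the chain groups are C_0 ≅ Z^6, C_1 ≅ Z^12, C_2 ≅ Z^8.

The boundary map ∂_1: C_1 → C_0 is given by ∂[p,q] = [q] − [p]. For instance
  ∂[2,6] = [6] − [2].
As a 6×12 matrix over Z this has rank 5, with invariant factors (1,1,1,1,1).

∂_2: C_2 → C_1 maps a triangle to the signed sum of its edges. For instance
  ∂[2,5,6] = [5,6] − [2,6] + [2,5],
  ∂[1,5,6] = [5,6] − [1,6] + [1,5].
As a 12×8 matrix over Z this has rank 7, with invariant factors (1,1,1,1,1,1,1).

Now H_k = ker ∂_k / im ∂_{k+1}, so:

  H_2: rank ker ∂_2 − rank ∂_3 = (8 − 7) − 0 = 1, and there is no ∂_3, so H_2 = Z.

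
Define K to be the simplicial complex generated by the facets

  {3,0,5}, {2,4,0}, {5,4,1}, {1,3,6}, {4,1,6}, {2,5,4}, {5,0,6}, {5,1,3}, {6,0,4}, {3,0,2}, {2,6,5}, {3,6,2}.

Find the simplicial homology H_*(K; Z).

Order the vertices as 0 < 1 < 2 < 3 < 4 < 5 < 6. Listing each simplex with vertices in this order, K has dimension 2 with simplices:

  0-simplices (7): [0], [1], [2], [3], [4], [5], [6]
  1-simplices (18): [0,2], [0,3], [0,4], [0,5], [0,6], [1,3], [1,4], [1,5], [1,6], [2,3], [2,4], [2,5], [2,6], [3,5], [3,6], [4,5], [4,6], [5,6]
  2-simplices (12): [0,2,3], [0,2,4], [0,3,5], [0,4,6], [0,5,6], [1,3,5], [1,3,6], [1,4,5], [1,4,6], [2,3,6], [2,4,5], [2,5,6]

giving chain groups C_0 ≅ Z^7, C_1 ≅ Z^18, C_2 ≅ Z^12.

The boundary map ∂_1: C_1 → C_0 is given by ∂[p,q] = [q] − [p]. For instance
  ∂[0,5] = [5] − [0].
As a 7×18 matrix over Z this has rank 6, with invariant factors (1,1,1,1,1,1).

Boundary ∂_2: C_2 → C_1 acts by ∂[p,q,r] = [q,r] − [p,r] + [p,q]. For instance
  ∂[0,2,3] = [2,3] − [0,3] + [0,2],
  ∂[1,3,5] = [3,5] − [1,5] + [1,3].
As a 18×12 matrix over Z this has rank 12, with invariant factors (1,1,1,1,1,1,1,1,1,1,1,2).

Now H_k = ker ∂_k / im ∂_{k+1}, so:

  H_0: rank C_0 − rank ∂_1 = 7 − 6 = 1, and the invariant factors of ∂_1 are all 1, so H_0 ≅ Z.
  H_1: rank ker ∂_1 − rank ∂_2 = (18 − 6) − 12 = 0, and ∂_2 has invariant factor 2 > 1, so H_1 ≅ Z/2.
  H_2: rank ker ∂_2 − rank ∂_3 = (12 − 12) − 0 = 0, and there is no ∂_3, so H_2 ≅ 0.

H_0 = Z,  H_1 = Z/2,  H_2 = 0.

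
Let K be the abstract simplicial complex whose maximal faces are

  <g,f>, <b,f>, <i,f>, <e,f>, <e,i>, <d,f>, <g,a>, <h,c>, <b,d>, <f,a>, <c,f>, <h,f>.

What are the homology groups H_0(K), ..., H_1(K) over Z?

Fix the vertex order a < b < c < d < e < f < g < h < i and write every simplex with vertices in increasing order. Then dim K = 1 and the simplices of K are:

  0-simplices (9): a, b, c, d, e, f, g, h, i
  1-simplices (12): af, ag, bd, bf, cf, ch, df, ef, ei, fg, fh, fi

giving chain groups C_0 ≅ Z^9, C_1 ≅ Z^12.

The boundary map ∂_1: C_1 → C_0 sends each edge [p,q] (with p < q) to q − p. For instance
  ∂ch = h − c.
This gives a 9×12 integer matrix of rank 8; reducing to Smith normal form yields diagonal entries (1,1,1,1,1,1,1,1).

Computing H_k = (kernel of ∂_k) / (image of ∂_{k+1}):

  H_0: rank C_0 − rank ∂_1 = 9 − 8 = 1, and the invariant factors of ∂_1 are all 1, so H_0 ≅ Z.
  H_1: rank ker ∂_1 − rank ∂_2 = (12 − 8) − 0 = 4, and there is no ∂_2, so H_1 ≅ Z^4.

H_0 = Z,  H_1 = Z^4.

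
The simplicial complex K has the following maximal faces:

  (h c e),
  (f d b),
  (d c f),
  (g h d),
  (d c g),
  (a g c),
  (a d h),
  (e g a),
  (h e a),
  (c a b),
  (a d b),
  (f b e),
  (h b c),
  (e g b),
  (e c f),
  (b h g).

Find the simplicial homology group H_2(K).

H_2 ≅ Z.

Order the vertices as a < b < c < d < e < f < g < h. Listing each simplex with vertices in this order, K has dimension 2 with simplices:

  0-simplices (8): a, b, c, d, e, f, g, h
  1-simplices (24): ab, ac, ad, ae, ag, ah, bc, bd, be, bf, bg, bh, cd, ce, cf, cg, ch, df, dg, dh, ef, eg, eh, gh
  2-simplices (16): abc, abd, acg, adh, aeg, aeh, bch, bdf, bef, beg, bgh, cdf, cdg, cef, ceh, dgh

giving chain groups C_0 ≅ Z^8, C_1 ≅ Z^24, C_2 ≅ Z^16.

Boundary ∂_1: C_1 → C_0 sends each edge [p,q] (with p < q) to q − p.
The resulting 8×24 matrix has rank 7, and its Smith normal form has invariant factors (1,1,1,1,1,1,1).

Boundary ∂_2: C_2 → C_1 sends each 2-simplex [p,q,r] to [q,r] − [p,r] + [p,q]. For instance
  ∂bgh = gh − bh + bg,
  ∂dgh = gh − dh + dg.
The resulting 24×16 matrix has rank 15, and its Smith normal form has invariant factors (1,1,1,1,1,1,1,1,1,1,1,1,1,1,1).

Computing H_k = (kernel of ∂_k) / (image of ∂_{k+1}):

  H_2: rank ker ∂_2 − rank ∂_3 = (16 − 15) − 0 = 1, and there is no ∂_3, so H_2 = Z.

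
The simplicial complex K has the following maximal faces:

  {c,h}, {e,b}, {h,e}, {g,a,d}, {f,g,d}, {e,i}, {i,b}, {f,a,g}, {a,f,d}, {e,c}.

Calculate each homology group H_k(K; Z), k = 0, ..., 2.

H_0 ≅ Z^2,  H_1 ≅ Z^2,  H_2 ≅ Z.

Fix the vertex order a < b < c < d < e < f < g < h < i and write every simplex with vertices in increasing order. Then dim K = 2 and the simplices of K are:

  0-simplices (9): a, b, c, d, e, f, g, h, i
  1-simplices (12): ad, af, ag, be, bi, ce, ch, df, dg, eh, ei, fg
  2-simplices (4): adf, adg, afg, dfg

giving chain groups C_0 ≅ Z^9, C_1 ≅ Z^12, C_2 ≅ Z^4.

The boundary map ∂_1: C_1 → C_0 is given by ∂[p,q] = [q] − [p].
The resulting 9×12 matrix has rank 7, and its Smith normal form has invariant factors (1,1,1,1,1,1,1).

The boundary map ∂_2: C_2 → C_1 maps a triangle to the signed sum of its edges. For instance
  ∂adg = dg − ag + ad,
  ∂adf = df − af + ad.
This gives a 12×4 integer matrix of rank 3; reducing to Smith normal form yields diagonal entries (1,1,1).

Reading off H_k = ker ∂_k / im ∂_{k+1}:

  H_0: rank C_0 − rank ∂_1 = 9 − 7 = 2, and the invariant factors of ∂_1 are all 1, so H_0 = Z^2.
  H_1: rank ker ∂_1 − rank ∂_2 = (12 − 7) − 3 = 2, and the invariant factors of ∂_2 are all 1, so H_1 = Z^2.
  H_2: rank ker ∂_2 − rank ∂_3 = (4 − 3) − 0 = 1, and there is no ∂_3, so H_2 = Z.

(K is a triangulation of the disjoint union of a wedge of 2 circles and the 2-sphere S^2.)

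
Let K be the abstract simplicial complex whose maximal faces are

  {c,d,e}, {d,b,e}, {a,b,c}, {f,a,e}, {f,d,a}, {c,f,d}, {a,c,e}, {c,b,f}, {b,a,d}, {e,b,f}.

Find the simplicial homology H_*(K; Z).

Take the total order a < b < c < d < e < f on the vertex set. Then K (dimension 2) consists of the simplices:

  0-simplices (6): a, b, c, d, e, f
  1-simplices (15): ab, ac, ad, ae, af, bc, bd, be, bf, cd, ce, cf, de, df, ef
  2-simplices (10): abc, abd, ace, adf, aef, bcf, bde, bef, cde, cdf

so the chain groups are C_0 ≅ Z^6, C_1 ≅ Z^15, C_2 ≅ Z^10.

The boundary map ∂_1: C_1 → C_0 maps an edge to its endpoints' difference, ∂[p,q] = q − p. For instance
  ∂ad = d − a.
As a 6×15 matrix over Z this has rank 5, with invariant factors (1,1,1,1,1).

The boundary map ∂_2: C_2 → C_1 sends each 2-simplex [p,q,r] to [q,r] − [p,r] + [p,q]. For instance
  ∂cde = de − ce + cd,
  ∂bef = ef − bf + be.
This gives a 15×10 integer matrix of rank 10; reducing to Smith normal form yields diagonal entries (1,1,1,1,1,1,1,1,1,2).

Now H_k = ker ∂_k / im ∂_{k+1}, so:

  H_0: rank C_0 − rank ∂_1 = 6 − 5 = 1, and the invariant factors of ∂_1 are all 1, so H_0 ≅ Z.
  H_1: rank ker ∂_1 − rank ∂_2 = (15 − 5) − 10 = 0, and ∂_2 has invariant factor 2 > 1, so H_1 ≅ Z_2.
  H_2: rank ker ∂_2 − rank ∂_3 = (10 − 10) − 0 = 0, and there is no ∂_3, so H_2 ≅ 0.

As a check, the Euler characteristic is 6 − 15 + 10 = 1, which agrees with 1 − 0 + 0 = 1.

H_0 = Z,  H_1 = Z_2,  H_2 = 0.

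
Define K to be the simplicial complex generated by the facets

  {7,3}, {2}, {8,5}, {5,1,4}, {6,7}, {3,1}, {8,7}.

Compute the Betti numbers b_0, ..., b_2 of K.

We work with the vertex ordering 1 < 2 < 3 < 4 < 5 < 6 < 7 < 8. The simplices of K, each written with vertices in increasing order, are:

  0-simplices (8): [1], [2], [3], [4], [5], [6], [7], [8]
  1-simplices (8): [1,3], [1,4], [1,5], [3,7], [4,5], [5,8], [6,7], [7,8]
  2-simplices (1): [1,4,5]

giving chain groups C_0 ≅ Z^8, C_1 ≅ Z^8, C_2 ≅ Z^1.

Boundary ∂_1: C_1 → C_0 maps an edge to its endpoints' difference, ∂[p,q] = q − p.
As a 8×8 matrix over Z this has rank 6, with invariant factors (1,1,1,1,1,1).

The boundary map ∂_2: C_2 → C_1 maps a triangle to the signed sum of its edges. For instance
  ∂[1,4,5] = [4,5] − [1,5] + [1,4].
The 8×1 boundary matrix has rank 1 and Smith normal form diag(1).

Now H_k = ker ∂_k / im ∂_{k+1}, so:

  H_0: rank C_0 − rank ∂_1 = 8 − 6 = 2, and the invariant factors of ∂_1 are all 1, so H_0 ≅ Z^2.
  H_1: rank ker ∂_1 − rank ∂_2 = (8 − 6) − 1 = 1, and the invariant factors of ∂_2 are all 1, so H_1 ≅ Z.
  H_2: rank ker ∂_2 − rank ∂_3 = (1 − 1) − 0 = 0, and there is no ∂_3, so H_2 ≅ 0.

Hence the Betti numbers are b_0 = 2, b_1 = 1, b_2 = 0.

b_0 = 2, b_1 = 1, b_2 = 0.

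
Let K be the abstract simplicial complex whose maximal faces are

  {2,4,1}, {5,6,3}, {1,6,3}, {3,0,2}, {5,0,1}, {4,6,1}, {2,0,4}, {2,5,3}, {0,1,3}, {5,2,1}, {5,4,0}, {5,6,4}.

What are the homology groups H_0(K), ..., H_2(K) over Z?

We work with the vertex ordering 0 < 1 < 2 < 3 < 4 < 5 < 6. The simplices of K, each written with vertices in increasing order, are:

  0-simplices (7): [0], [1], [2], [3], [4], [5], [6]
  1-simplices (18): [0,1], [0,2], [0,3], [0,4], [0,5], [1,2], [1,3], [1,4], [1,5], [1,6], [2,3], [2,4], [2,5], [3,5], [3,6], [4,5], [4,6], [5,6]
  2-simplices (12): [0,1,3], [0,1,5], [0,2,3], [0,2,4], [0,4,5], [1,2,4], [1,2,5], [1,3,6], [1,4,6], [2,3,5], [3,5,6], [4,5,6]

Hence C_0 ≅ Z^7, C_1 ≅ Z^18, C_2 ≅ Z^12.

The boundary map ∂_1: C_1 → C_0 sends each edge [p,q] (with p < q) to q − p. For instance
  ∂[0,2] = [2] − [0].
As a 7×18 matrix over Z this has rank 6, with invariant factors (1,1,1,1,1,1).

Boundary ∂_2: C_2 → C_1 sends each 2-simplex [p,q,r] to [q,r] − [p,r] + [p,q]. For instance
  ∂[1,3,6] = [3,6] − [1,6] + [1,3],
  ∂[0,2,3] = [2,3] − [0,3] + [0,2].
As a 18×12 matrix over Z this has rank 12, with invariant factors (1,1,1,1,1,1,1,1,1,1,1,2).

Computing H_k = (kernel of ∂_k) / (image of ∂_{k+1}):

  H_0: rank C_0 − rank ∂_1 = 7 − 6 = 1, and the invariant factors of ∂_1 are all 1, so H_0 ≅ Z.
  H_1: rank ker ∂_1 − rank ∂_2 = (18 − 6) − 12 = 0, and ∂_2 has invariant factor 2 > 1, so H_1 ≅ Z/2.
  H_2: rank ker ∂_2 − rank ∂_3 = (12 − 12) − 0 = 0, and there is no ∂_3, so H_2 ≅ 0.

(K is a triangulation of the real projective plane RP^2.)

H_0 = Z,  H_1 = Z/2,  H_2 = 0.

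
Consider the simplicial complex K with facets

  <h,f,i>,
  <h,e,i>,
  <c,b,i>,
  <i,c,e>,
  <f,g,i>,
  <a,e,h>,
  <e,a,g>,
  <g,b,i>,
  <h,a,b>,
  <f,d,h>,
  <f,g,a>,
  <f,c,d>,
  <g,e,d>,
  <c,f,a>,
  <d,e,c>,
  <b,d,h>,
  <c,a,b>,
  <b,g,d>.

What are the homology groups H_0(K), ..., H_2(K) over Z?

H_0 = Z,  H_1 = Z^2,  H_2 = Z.

K has 9 vertices, 27 edges, 18 triangles.
rank ∂_0 = 0, rank ∂_1 = 8 ⇒ b_0 = 9 − 0 − 8 = 1; all invariant factors of ∂_1 are 1 so no torsion. So H_0 ≅ Z.
rank ∂_1 = 8, rank ∂_2 = 17 ⇒ b_1 = 27 − 8 − 17 = 2; all invariant factors of ∂_2 are 1 so no torsion. So H_1 ≅ Z^2.
rank ∂_2 = 17, rank ∂_3 = 0 ⇒ b_2 = 18 − 17 − 0 = 1. So H_2 ≅ Z.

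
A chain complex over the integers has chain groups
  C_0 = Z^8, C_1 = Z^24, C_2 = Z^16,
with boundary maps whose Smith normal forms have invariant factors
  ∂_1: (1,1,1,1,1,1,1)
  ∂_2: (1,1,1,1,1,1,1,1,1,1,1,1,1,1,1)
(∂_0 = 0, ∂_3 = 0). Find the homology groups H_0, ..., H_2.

H_0 = Z,  H_1 = Z^2,  H_2 = Z.

H_0: b_0 = 8 − 0 − 7 = 1; torsion from ∂_1 factors > 1: none. So H_0 = Z.
H_1: b_1 = 24 − 7 − 15 = 2; torsion from ∂_2 factors > 1: none. So H_1 = Z^2.
H_2: b_2 = 16 − 15 − 0 = 1; torsion from ∂_3 factors > 1: none. So H_2 = Z.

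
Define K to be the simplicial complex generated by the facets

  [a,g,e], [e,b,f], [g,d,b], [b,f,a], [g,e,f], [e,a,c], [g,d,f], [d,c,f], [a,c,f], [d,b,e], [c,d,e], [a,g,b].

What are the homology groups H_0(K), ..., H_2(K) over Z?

H_0 ≅ Z,  H_1 ≅ Z/2Z,  H_2 = 0.

We work with the vertex ordering a < b < c < d < e < f < g. The simplices of K, each written with vertices in increasing order, are:

  0-simplices (7): a, b, c, d, e, f, g
  1-simplices (18): ab, ac, ae, af, ag, bd, be, bf, bg, cd, ce, cf, de, df, dg, ef, eg, fg
  2-simplices (12): abf, abg, ace, acf, aeg, bde, bdg, bef, cde, cdf, dfg, efg

so the chain groups are C_0 ≅ Z^7, C_1 ≅ Z^18, C_2 ≅ Z^12.

The boundary map ∂_1: C_1 → C_0 sends each edge [p,q] (with p < q) to q − p. For instance
  ∂df = f − d.
The resulting 7×18 matrix has rank 6, and its Smith normal form has invariant factors (1,1,1,1,1,1).

∂_2: C_2 → C_1 sends each 2-simplex [p,q,r] to [q,r] − [p,r] + [p,q]. For instance
  ∂cdf = df − cf + cd,
  ∂efg = fg − eg + ef.
The resulting 18×12 matrix has rank 12, and its Smith normal form has invariant factors (1,1,1,1,1,1,1,1,1,1,1,2).

From H_k ≅ ker(∂_k) / im(∂_{k+1}) we obtain:

  H_0: rank C_0 − rank ∂_1 = 7 − 6 = 1, and the invariant factors of ∂_1 are all 1, so H_0 = Z.
  H_1: rank ker ∂_1 − rank ∂_2 = (18 − 6) − 12 = 0, and ∂_2 has invariant factor 2 > 1, so H_1 = Z/2Z.
  H_2: rank ker ∂_2 − rank ∂_3 = (12 − 12) − 0 = 0, and there is no ∂_3, so H_2 = 0.

As a check, the Euler characteristic is 7 − 18 + 12 = 1, which agrees with 1 − 0 + 0 = 1.
(K is a triangulation of the real projective plane RP^2.)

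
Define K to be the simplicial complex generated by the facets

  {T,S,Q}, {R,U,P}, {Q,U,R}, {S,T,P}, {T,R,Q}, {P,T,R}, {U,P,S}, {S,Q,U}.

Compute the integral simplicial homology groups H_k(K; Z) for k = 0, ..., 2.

H_0 ≅ Z,  H_1 = 0,  H_2 ≅ Z.

Fix the vertex order P < Q < R < S < T < U and write every simplex with vertices in increasing order. Then dim K = 2 and the simplices of K are:

  0-simplices (6): P, Q, R, S, T, U
  1-simplices (12): PR, PS, PT, PU, QR, QS, QT, QU, RT, RU, ST, SU
  2-simplices (8): PRT, PRU, PST, PSU, QRT, QRU, QST, QSU

Hence C_0 ≅ Z^6, C_1 ≅ Z^12, C_2 ≅ Z^8.

Boundary ∂_1: C_1 → C_0 maps an edge to its endpoints' difference, ∂[p,q] = q − p. For instance
  ∂QU = U − Q.
The resulting 6×12 matrix has rank 5, and its Smith normal form has invariant factors (1,1,1,1,1).

Boundary ∂_2: C_2 → C_1 sends each 2-simplex [p,q,r] to [q,r] − [p,r] + [p,q]. For instance
  ∂QRU = RU − QU + QR,
  ∂QRT = RT − QT + QR.
The resulting 12×8 matrix has rank 7, and its Smith normal form has invariant factors (1,1,1,1,1,1,1).

Reading off H_k = ker ∂_k / im ∂_{k+1}:

  H_0: rank C_0 − rank ∂_1 = 6 − 5 = 1, and the invariant factors of ∂_1 are all 1, so H_0 ≅ Z.
  H_1: rank ker ∂_1 − rank ∂_2 = (12 − 5) − 7 = 0, and the invariant factors of ∂_2 are all 1, so H_1 ≅ 0.
  H_2: rank ker ∂_2 − rank ∂_3 = (8 − 7) − 0 = 1, and there is no ∂_3, so H_2 ≅ Z.

As a check, the Euler characteristic is 6 − 12 + 8 = 2, which agrees with 1 − 0 + 1 = 2.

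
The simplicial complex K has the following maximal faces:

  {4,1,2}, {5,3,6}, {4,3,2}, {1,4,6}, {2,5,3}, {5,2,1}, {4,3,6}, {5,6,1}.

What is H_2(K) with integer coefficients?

H_2 = Z.

K has 6 vertices, 12 edges, 8 triangles.
rank ∂_2 = 7, rank ∂_3 = 0 ⇒ b_2 = 8 − 7 − 0 = 1. So H_2 ≅ Z.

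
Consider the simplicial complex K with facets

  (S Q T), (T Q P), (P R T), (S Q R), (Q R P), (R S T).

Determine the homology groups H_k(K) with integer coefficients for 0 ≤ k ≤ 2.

H_0 ≅ Z,  H_1 = 0,  H_2 ≅ Z.

We work with the vertex ordering P < Q < R < S < T. The simplices of K, each written with vertices in increasing order, are:

  0-simplices (5): P, Q, R, S, T
  1-simplices (9): PQ, PR, PT, QR, QS, QT, RS, RT, ST
  2-simplices (6): PQR, PQT, PRT, QRS, QST, RST

so the chain groups are C_0 ≅ Z^5, C_1 ≅ Z^9, C_2 ≅ Z^6.

∂_1: C_1 → C_0 is given by ∂[p,q] = [q] − [p]. For instance
  ∂ST = T − S.
The 5×9 boundary matrix has rank 4 and Smith normal form diag(1,1,1,1).

∂_2: C_2 → C_1 maps a triangle to the signed sum of its edges. For instance
  ∂QST = ST − QT + QS,
  ∂PQT = QT − PT + PQ.
The resulting 9×6 matrix has rank 5, and its Smith normal form has invariant factors (1,1,1,1,1).

From H_k ≅ ker(∂_k) / im(∂_{k+1}) we obtain:

  H_0: rank C_0 − rank ∂_1 = 5 − 4 = 1, and the invariant factors of ∂_1 are all 1, so H_0 = Z.
  H_1: rank ker ∂_1 − rank ∂_2 = (9 − 4) − 5 = 0, and the invariant factors of ∂_2 are all 1, so H_1 = 0.
  H_2: rank ker ∂_2 − rank ∂_3 = (6 − 5) − 0 = 1, and there is no ∂_3, so H_2 = Z.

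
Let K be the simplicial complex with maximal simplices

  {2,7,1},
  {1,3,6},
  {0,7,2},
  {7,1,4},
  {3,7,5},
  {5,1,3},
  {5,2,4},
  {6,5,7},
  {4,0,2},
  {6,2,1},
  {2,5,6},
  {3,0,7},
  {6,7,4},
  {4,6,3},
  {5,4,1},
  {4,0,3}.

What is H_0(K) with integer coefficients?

Fix the vertex order 0 < 1 < 2 < 3 < 4 < 5 < 6 < 7 and write every simplex with vertices in increasing order. Then dim K = 2 and the simplices of K are:

  0-simplices (8): [0], [1], [2], [3], [4], [5], [6], [7]
  1-simplices (24): (24 of them)
  2-simplices (16): [0,2,4], [0,2,7], [0,3,4], [0,3,7], [1,2,6], [1,2,7], [1,3,5], [1,3,6], [1,4,5], [1,4,7], [2,4,5], [2,5,6], [3,4,6], [3,5,7], [4,6,7], [5,6,7]

so the chain groups are C_0 ≅ Z^8, C_1 ≅ Z^24, C_2 ≅ Z^16.

The boundary map ∂_1: C_1 → C_0 maps an edge to its endpoints' difference, ∂[p,q] = q − p. For instance
  ∂[4,6] = [6] − [4].
This gives a 8×24 integer matrix of rank 7; reducing to Smith normal form yields diagonal entries (1,1,1,1,1,1,1).

∂_2: C_2 → C_1 maps a triangle to the signed sum of its edges. For instance
  ∂[0,2,4] = [2,4] − [0,4] + [0,2],
  ∂[1,2,7] = [2,7] − [1,7] + [1,2].
This gives a 24×16 integer matrix of rank 15; reducing to Smith normal form yields diagonal entries (1,1,1,1,1,1,1,1,1,1,1,1,1,1,1).

From H_k ≅ ker(∂_k) / im(∂_{k+1}) we obtain:

  H_0: rank C_0 − rank ∂_1 = 8 − 7 = 1, and the invariant factors of ∂_1 are all 1, so H_0 ≅ Z.

H_0 ≅ Z.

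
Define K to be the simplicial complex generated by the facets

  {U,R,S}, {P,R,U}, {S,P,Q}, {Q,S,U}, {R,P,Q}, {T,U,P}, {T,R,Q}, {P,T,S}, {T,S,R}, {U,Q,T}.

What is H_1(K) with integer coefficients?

H_1 ≅ Z/2.

Fix the vertex order P < Q < R < S < T < U and write every simplex with vertices in increasing order. Then dim K = 2 and the simplices of K are:

  0-simplices (6): P, Q, R, S, T, U
  1-simplices (15): PQ, PR, PS, PT, PU, QR, QS, QT, QU, RS, RT, RU, ST, SU, TU
  2-simplices (10): PQR, PQS, PRU, PST, PTU, QRT, QSU, QTU, RST, RSU

so the chain groups are C_0 ≅ Z^6, C_1 ≅ Z^15, C_2 ≅ Z^10.

Boundary ∂_1: C_1 → C_0 is given by ∂[p,q] = [q] − [p]. For instance
  ∂SU = U − S.
This gives a 6×15 integer matrix of rank 5; reducing to Smith normal form yields diagonal entries (1,1,1,1,1).

Boundary ∂_2: C_2 → C_1 maps a triangle to the signed sum of its edges. For instance
  ∂PQR = QR − PR + PQ,
  ∂QSU = SU − QU + QS.
As a 15×10 matrix over Z this has rank 10, with invariant factors (1,1,1,1,1,1,1,1,1,2).

From H_k ≅ ker(∂_k) / im(∂_{k+1}) we obtain:

  H_1: rank ker ∂_1 − rank ∂_2 = (15 − 5) − 10 = 0, and ∂_2 has invariant factor 2 > 1, so H_1 ≅ Z/2.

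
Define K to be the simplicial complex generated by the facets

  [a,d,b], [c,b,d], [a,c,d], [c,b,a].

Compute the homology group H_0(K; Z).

H_0 ≅ Z.

Order the vertices as a < b < c < d. Listing each simplex with vertices in this order, K has dimension 2 with simplices:

  0-simplices (4): a, b, c, d
  1-simplices (6): ab, ac, ad, bc, bd, cd
  2-simplices (4): abc, abd, acd, bcd

so the chain groups are C_0 ≅ Z^4, C_1 ≅ Z^6, C_2 ≅ Z^4.

∂_1: C_1 → C_0 maps an edge to its endpoints' difference, ∂[p,q] = q − p. For instance
  ∂cd = d − c.
The resulting 4×6 matrix has rank 3, and its Smith normal form has invariant factors (1,1,1).

The boundary map ∂_2: C_2 → C_1 maps a triangle to the signed sum of its edges. For instance
  ∂abc = bc − ac + ab,
  ∂bcd = cd − bd + bc.
The 6×4 boundary matrix has rank 3 and Smith normal form diag(1,1,1).

From H_k ≅ ker(∂_k) / im(∂_{k+1}) we obtain:

  H_0: rank C_0 − rank ∂_1 = 4 − 3 = 1, and the invariant factors of ∂_1 are all 1, so H_0 = Z.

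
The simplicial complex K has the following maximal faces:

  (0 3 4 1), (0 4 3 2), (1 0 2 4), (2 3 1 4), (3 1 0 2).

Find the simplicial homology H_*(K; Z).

H_0 = Z,  H_1 = 0,  H_2 = 0,  H_3 = Z.

Order the vertices as 0 < 1 < 2 < 3 < 4. Listing each simplex with vertices in this order, K has dimension 3 with simplices:

  0-simplices (5): [0], [1], [2], [3], [4]
  1-simplices (10): [0,1], [0,2], [0,3], [0,4], [1,2], [1,3], [1,4], [2,3], [2,4], [3,4]
  2-simplices (10): [0,1,2], [0,1,3], [0,1,4], [0,2,3], [0,2,4], [0,3,4], [1,2,3], [1,2,4], [1,3,4], [2,3,4]
  3-simplices (5): [0,1,2,3], [0,1,2,4], [0,1,3,4], [0,2,3,4], [1,2,3,4]

so the chain groups are C_0 ≅ Z^5, C_1 ≅ Z^10, C_2 ≅ Z^10, C_3 ≅ Z^5.

∂_1: C_1 → C_0 is given by ∂[p,q] = [q] − [p]. For instance
  ∂[2,3] = [3] − [2].
The 5×10 boundary matrix has rank 4 and Smith normal form diag(1,1,1,1).

∂_2: C_2 → C_1 sends each 2-simplex [p,q,r] to [q,r] − [p,r] + [p,q]. For instance
  ∂[1,2,3] = [2,3] − [1,3] + [1,2],
  ∂[0,1,2] = [1,2] − [0,2] + [0,1].
This gives a 10×10 integer matrix of rank 6; reducing to Smith normal form yields diagonal entries (1,1,1,1,1,1).

The boundary map ∂_3: C_3 → C_2 sends each 3-simplex σ to the alternating sum Σ_i (−1)^i (σ with its i-th vertex removed). For instance
  ∂[0,1,2,4] = [1,2,4] − [0,2,4] + [0,1,4] − [0,1,2],
  ∂[0,2,3,4] = [2,3,4] − [0,3,4] + [0,2,4] − [0,2,3].
As a 10×5 matrix over Z this has rank 4, with invariant factors (1,1,1,1).

From H_k ≅ ker(∂_k) / im(∂_{k+1}) we obtain:

  H_0: rank C_0 − rank ∂_1 = 5 − 4 = 1, and the invariant factors of ∂_1 are all 1, so H_0 ≅ Z.
  H_1: rank ker ∂_1 − rank ∂_2 = (10 − 4) − 6 = 0, and the invariant factors of ∂_2 are all 1, so H_1 ≅ 0.
  H_2: rank ker ∂_2 − rank ∂_3 = (10 − 6) − 4 = 0, and the invariant factors of ∂_3 are all 1, so H_2 ≅ 0.
  H_3: rank ker ∂_3 − rank ∂_4 = (5 − 4) − 0 = 1, and there is no ∂_4, so H_3 ≅ Z.

As a check, the Euler characteristic is 5 − 10 + 10 − 5 = 0, which agrees with 1 − 0 + 0 − 1 = 0.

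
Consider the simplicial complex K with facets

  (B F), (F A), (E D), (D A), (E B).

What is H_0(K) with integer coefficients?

H_0 ≅ Z.

We work with the vertex ordering A < B < D < E < F. The simplices of K, each written with vertices in increasing order, are:

  0-simplices (5): A, B, D, E, F
  1-simplices (5): AD, AF, BE, BF, DE

giving chain groups C_0 ≅ Z^5, C_1 ≅ Z^5.

The boundary map ∂_1: C_1 → C_0 is given by ∂[p,q] = [q] − [p].
The 5×5 boundary matrix has rank 4 and Smith normal form diag(1,1,1,1).

From H_k ≅ ker(∂_k) / im(∂_{k+1}) we obtain:

  H_0: rank C_0 − rank ∂_1 = 5 − 4 = 1, and the invariant factors of ∂_1 are all 1, so H_0 = Z.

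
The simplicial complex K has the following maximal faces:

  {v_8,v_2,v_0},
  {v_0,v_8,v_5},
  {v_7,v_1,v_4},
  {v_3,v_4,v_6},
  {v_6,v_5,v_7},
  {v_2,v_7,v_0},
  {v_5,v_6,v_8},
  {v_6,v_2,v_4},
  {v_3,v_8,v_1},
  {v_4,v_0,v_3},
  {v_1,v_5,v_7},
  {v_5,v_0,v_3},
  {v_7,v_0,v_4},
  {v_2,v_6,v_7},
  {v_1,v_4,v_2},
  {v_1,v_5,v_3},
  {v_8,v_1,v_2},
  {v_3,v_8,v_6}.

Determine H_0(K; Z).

H_0 ≅ Z.

K has 9 vertices, 27 edges, 18 triangles.
rank ∂_0 = 0, rank ∂_1 = 8 ⇒ b_0 = 9 − 0 − 8 = 1; all invariant factors of ∂_1 are 1 so no torsion. So H_0 ≅ Z.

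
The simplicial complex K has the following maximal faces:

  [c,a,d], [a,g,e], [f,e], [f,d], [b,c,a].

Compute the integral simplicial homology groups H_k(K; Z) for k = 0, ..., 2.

Fix the vertex order a < b < c < d < e < f < g and write every simplex with vertices in increasing order. Then dim K = 2 and the simplices of K are:

  0-simplices (7): a, b, c, d, e, f, g
  1-simplices (10): ab, ac, ad, ae, ag, bc, cd, df, ef, eg
  2-simplices (3): abc, acd, aeg

Hence C_0 ≅ Z^7, C_1 ≅ Z^10, C_2 ≅ Z^3.

∂_1: C_1 → C_0 sends each edge [p,q] (with p < q) to q − p.
The resulting 7×10 matrix has rank 6, and its Smith normal form has invariant factors (1,1,1,1,1,1).

∂_2: C_2 → C_1 sends each 2-simplex [p,q,r] to [q,r] − [p,r] + [p,q]. For instance
  ∂abc = bc − ac + ab,
  ∂aeg = eg − ag + ae.
As a 10×3 matrix over Z this has rank 3, with invariant factors (1,1,1).

Now H_k = ker ∂_k / im ∂_{k+1}, so:

  H_0: rank C_0 − rank ∂_1 = 7 − 6 = 1, and the invariant factors of ∂_1 are all 1, so H_0 ≅ Z.
  H_1: rank ker ∂_1 − rank ∂_2 = (10 − 6) − 3 = 1, and the invariant factors of ∂_2 are all 1, so H_1 ≅ Z.
  H_2: rank ker ∂_2 − rank ∂_3 = (3 − 3) − 0 = 0, and there is no ∂_3, so H_2 ≅ 0.

H_0 ≅ Z,  H_1 ≅ Z,  H_2 = 0.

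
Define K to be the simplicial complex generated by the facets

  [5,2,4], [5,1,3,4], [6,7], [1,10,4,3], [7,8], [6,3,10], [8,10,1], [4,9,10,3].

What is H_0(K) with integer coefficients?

Fix the vertex order 1 < 2 < 3 < 4 < 5 < 6 < 7 < 8 < 9 < 10 and write every simplex with vertices in increasing order. Then dim K = 3 and the simplices of K are:

  0-simplices (10): [1], [2], [3], [4], [5], [6], [7], [8], [9], [10]
  1-simplices (20): [1,3], [1,4], [1,5], [1,8], [1,10], [2,4], [2,5], [3,4], [3,5], [3,6], [3,9], [3,10], [4,5], [4,9], [4,10], [6,7], [6,10], [7,8], [8,10], [9,10]
  2-simplices (13): [1,3,4], [1,3,5], [1,3,10], [1,4,5], [1,4,10], [1,8,10], [2,4,5], [3,4,5], [3,4,9], [3,4,10], [3,6,10], [3,9,10], [4,9,10]
  3-simplices (3): [1,3,4,5], [1,3,4,10], [3,4,9,10]

Hence C_0 ≅ Z^10, C_1 ≅ Z^20, C_2 ≅ Z^13, C_3 ≅ Z^3.

The boundary map ∂_1: C_1 → C_0 sends each edge [p,q] (with p < q) to q − p.
The resulting 10×20 matrix has rank 9, and its Smith normal form has invariant factors (1,1,1,1,1,1,1,1,1).

The boundary map ∂_2: C_2 → C_1 maps a triangle to the signed sum of its edges. For instance
  ∂[1,8,10] = [8,10] − [1,10] + [1,8],
  ∂[4,9,10] = [9,10] − [4,10] + [4,9].
As a 20×13 matrix over Z this has rank 10, with invariant factors (1,1,1,1,1,1,1,1,1,1).

The boundary map ∂_3: C_3 → C_2 sends each 3-simplex σ to the alternating sum Σ_i (−1)^i (σ with its i-th vertex removed). For instance
  ∂[1,3,4,10] = [3,4,10] − [1,4,10] + [1,3,10] − [1,3,4],
  ∂[1,3,4,5] = [3,4,5] − [1,4,5] + [1,3,5] − [1,3,4].
The resulting 13×3 matrix has rank 3, and its Smith normal form has invariant factors (1,1,1).

Reading off H_k = ker ∂_k / im ∂_{k+1}:

  H_0: rank C_0 − rank ∂_1 = 10 − 9 = 1, and the invariant factors of ∂_1 are all 1, so H_0 = Z.

H_0 = Z.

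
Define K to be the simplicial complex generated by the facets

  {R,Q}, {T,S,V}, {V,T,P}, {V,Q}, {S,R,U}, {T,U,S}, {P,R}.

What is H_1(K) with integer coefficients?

Take the total order P < Q < R < S < T < U < V on the vertex set. Then K (dimension 2) consists of the simplices:

  0-simplices (7): P, Q, R, S, T, U, V
  1-simplices (12): PR, PT, PV, QR, QV, RS, RU, ST, SU, SV, TU, TV
  2-simplices (4): PTV, RSU, STU, STV

giving chain groups C_0 ≅ Z^7, C_1 ≅ Z^12, C_2 ≅ Z^4.

The boundary map ∂_1: C_1 → C_0 maps an edge to its endpoints' difference, ∂[p,q] = q − p. For instance
  ∂PV = V − P.
As a 7×12 matrix over Z this has rank 6, with invariant factors (1,1,1,1,1,1).

∂_2: C_2 → C_1 acts by ∂[p,q,r] = [q,r] − [p,r] + [p,q]. For instance
  ∂PTV = TV − PV + PT,
  ∂STV = TV − SV + ST.
The 12×4 boundary matrix has rank 4 and Smith normal form diag(1,1,1,1).

Computing H_k = (kernel of ∂_k) / (image of ∂_{k+1}):

  H_1: rank ker ∂_1 − rank ∂_2 = (12 − 6) − 4 = 2, and the invariant factors of ∂_2 are all 1, so H_1 ≅ Z^2.

H_1 ≅ Z^2.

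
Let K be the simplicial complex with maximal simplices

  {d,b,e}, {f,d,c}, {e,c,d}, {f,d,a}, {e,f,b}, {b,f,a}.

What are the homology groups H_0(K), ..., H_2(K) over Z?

H_0 = Z,  H_1 = Z,  H_2 = 0.

Fix the vertex order a < b < c < d < e < f and write every simplex with vertices in increasing order. Then dim K = 2 and the simplices of K are:

  0-simplices (6): a, b, c, d, e, f
  1-simplices (12): ab, ad, af, bd, be, bf, cd, ce, cf, de, df, ef
  2-simplices (6): abf, adf, bde, bef, cde, cdf

so the chain groups are C_0 ≅ Z^6, C_1 ≅ Z^12, C_2 ≅ Z^6.

∂_1: C_1 → C_0 sends each edge [p,q] (with p < q) to q − p. For instance
  ∂ab = b − a.
This gives a 6×12 integer matrix of rank 5; reducing to Smith normal form yields diagonal entries (1,1,1,1,1).

The boundary map ∂_2: C_2 → C_1 sends each 2-simplex [p,q,r] to [q,r] − [p,r] + [p,q]. For instance
  ∂adf = df − af + ad,
  ∂abf = bf − af + ab.
As a 12×6 matrix over Z this has rank 6, with invariant factors (1,1,1,1,1,1).

Computing H_k = (kernel of ∂_k) / (image of ∂_{k+1}):

  H_0: rank C_0 − rank ∂_1 = 6 − 5 = 1, and the invariant factors of ∂_1 are all 1, so H_0 ≅ Z.
  H_1: rank ker ∂_1 − rank ∂_2 = (12 − 5) − 6 = 1, and the invariant factors of ∂_2 are all 1, so H_1 ≅ Z.
  H_2: rank ker ∂_2 − rank ∂_3 = (6 − 6) − 0 = 0, and there is no ∂_3, so H_2 ≅ 0.

(K is a triangulation of the cylinder S^1 x I.)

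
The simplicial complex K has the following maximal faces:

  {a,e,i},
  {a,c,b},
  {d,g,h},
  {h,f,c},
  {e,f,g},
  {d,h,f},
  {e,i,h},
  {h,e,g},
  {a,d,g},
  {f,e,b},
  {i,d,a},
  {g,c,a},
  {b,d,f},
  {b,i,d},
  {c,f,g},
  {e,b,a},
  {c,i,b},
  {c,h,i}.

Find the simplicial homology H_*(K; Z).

H_0 ≅ Z,  H_1 ≅ Z ⊕ Z/2,  H_2 = 0.

Take the total order a < b < c < d < e < f < g < h < i on the vertex set. Then K (dimension 2) consists of the simplices:

  0-simplices (9): a, b, c, d, e, f, g, h, i
  1-simplices (27): ab, ac, ad, ae, ag, ai, bc, bd, be, bf, bi, cf, cg, ch, ci, df, dg, dh, di, ef, eg, eh, ei, fg, fh, gh, hi
  2-simplices (18): abc, abe, acg, adg, adi, aei, bci, bdf, bdi, bef, cfg, cfh, chi, dfh, dgh, efg, egh, ehi

giving chain groups C_0 ≅ Z^9, C_1 ≅ Z^27, C_2 ≅ Z^18.

The boundary map ∂_1: C_1 → C_0 sends each edge [p,q] (with p < q) to q − p.
The 9×27 boundary matrix has rank 8 and Smith normal form diag(1,1,1,1,1,1,1,1).

∂_2: C_2 → C_1 acts by ∂[p,q,r] = [q,r] − [p,r] + [p,q]. For instance
  ∂dfh = fh − dh + df,
  ∂cfh = fh − ch + cf.
As a 27×18 matrix over Z this has rank 18, with invariant factors (1,1,1,1,1,1,1,1,1,1,1,1,1,1,1,1,1,2).

Computing H_k = (kernel of ∂_k) / (image of ∂_{k+1}):

  H_0: rank C_0 − rank ∂_1 = 9 − 8 = 1, and the invariant factors of ∂_1 are all 1, so H_0 = Z.
  H_1: rank ker ∂_1 − rank ∂_2 = (27 − 8) − 18 = 1, and ∂_2 has invariant factor 2 > 1, so H_1 = Z ⊕ Z/2.
  H_2: rank ker ∂_2 − rank ∂_3 = (18 − 18) − 0 = 0, and there is no ∂_3, so H_2 = 0.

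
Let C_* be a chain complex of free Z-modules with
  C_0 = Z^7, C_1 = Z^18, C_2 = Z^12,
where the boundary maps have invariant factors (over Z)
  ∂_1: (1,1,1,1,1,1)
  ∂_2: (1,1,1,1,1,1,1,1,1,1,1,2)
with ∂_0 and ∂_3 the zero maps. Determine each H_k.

H_0 ≅ Z,  H_1 ≅ Z_2,  H_2 = 0.

H_0: b_0 = 7 − 0 − 6 = 1; torsion from ∂_1 factors > 1: none. So H_0 ≅ Z.
H_1: b_1 = 18 − 6 − 12 = 0; torsion from ∂_2 factors > 1: [2]. So H_1 ≅ Z_2.
H_2: b_2 = 12 − 12 − 0 = 0; torsion from ∂_3 factors > 1: none. So H_2 ≅ 0.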